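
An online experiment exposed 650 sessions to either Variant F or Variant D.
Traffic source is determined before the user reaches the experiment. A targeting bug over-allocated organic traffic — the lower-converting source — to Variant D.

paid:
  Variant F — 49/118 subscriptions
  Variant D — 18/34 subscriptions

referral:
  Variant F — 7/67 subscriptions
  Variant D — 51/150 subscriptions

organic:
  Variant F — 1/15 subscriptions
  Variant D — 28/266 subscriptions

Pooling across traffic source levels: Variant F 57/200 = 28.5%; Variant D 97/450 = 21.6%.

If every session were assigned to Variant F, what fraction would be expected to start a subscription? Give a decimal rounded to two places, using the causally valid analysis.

Nothing the variant does changes traffic source; the imbalance is an allocation artefact. With traffic source also predicting the outcome, the pooled figure is confounded, and the within-stratum comparison is the causal one.
Standardising Variant F to the population traffic source mix: 0.234·49/118 + 0.334·7/67 + 0.432·1/15 = 0.161.

0.16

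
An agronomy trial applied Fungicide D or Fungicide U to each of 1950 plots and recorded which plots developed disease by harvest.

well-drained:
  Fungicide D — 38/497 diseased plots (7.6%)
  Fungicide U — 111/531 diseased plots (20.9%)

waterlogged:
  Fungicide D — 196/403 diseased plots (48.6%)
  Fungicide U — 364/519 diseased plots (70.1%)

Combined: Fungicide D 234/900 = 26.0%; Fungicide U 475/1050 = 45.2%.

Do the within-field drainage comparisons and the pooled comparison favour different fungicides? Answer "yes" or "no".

Within each field drainage level (well-drained 7.6% vs 20.9%; waterlogged 48.6% vs 70.1%), Fungicide D has the lower rate every time. Pooled: 26.0% vs 45.2% — Fungicide D has the lower rate overall. They agree.

no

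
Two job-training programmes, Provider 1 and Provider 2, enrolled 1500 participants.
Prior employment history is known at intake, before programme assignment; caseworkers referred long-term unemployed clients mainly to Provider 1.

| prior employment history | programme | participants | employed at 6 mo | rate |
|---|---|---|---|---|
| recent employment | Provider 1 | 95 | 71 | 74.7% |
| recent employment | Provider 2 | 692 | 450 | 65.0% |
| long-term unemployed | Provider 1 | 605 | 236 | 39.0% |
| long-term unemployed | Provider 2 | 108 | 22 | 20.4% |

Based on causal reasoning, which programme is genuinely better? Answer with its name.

Within every prior employment history level Provider 1 has the higher rate, yet pooled Provider 2 does — Simpson's reversal.
Prior employment history is set before the programme has any effect — it is not caused by the programme — and it independently drives the outcome. That makes it a confounder, so the causal comparison is within prior employment history levels.
Within each level — recent employment: 74.7% vs 65.0%; long-term unemployed: 39.0% vs 20.4% — Provider 1 is higher every time.

Provider 1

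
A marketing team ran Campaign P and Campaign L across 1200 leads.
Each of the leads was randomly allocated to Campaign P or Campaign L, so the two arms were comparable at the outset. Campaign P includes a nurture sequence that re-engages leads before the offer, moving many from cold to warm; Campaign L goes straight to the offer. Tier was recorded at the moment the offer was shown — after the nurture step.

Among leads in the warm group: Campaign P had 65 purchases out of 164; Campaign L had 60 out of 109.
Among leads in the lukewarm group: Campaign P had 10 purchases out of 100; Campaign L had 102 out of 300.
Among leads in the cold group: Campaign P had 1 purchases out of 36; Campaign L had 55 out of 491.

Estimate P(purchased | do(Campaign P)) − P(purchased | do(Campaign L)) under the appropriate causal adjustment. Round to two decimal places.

+0.01

Campaign L is higher inside every engagement tier stratum but Campaign P is higher in aggregate. Whether to stratify depends on how engagement tier relates to the campaign.
Because the campaign influences engagement tier, engagement tier is a post-treatment mediator, not a confounder. Stratifying on it would bias the estimate; the causal effect is the crude pooled difference.
The causal difference is the pooled difference: 0.253 − 0.241 = +0.012.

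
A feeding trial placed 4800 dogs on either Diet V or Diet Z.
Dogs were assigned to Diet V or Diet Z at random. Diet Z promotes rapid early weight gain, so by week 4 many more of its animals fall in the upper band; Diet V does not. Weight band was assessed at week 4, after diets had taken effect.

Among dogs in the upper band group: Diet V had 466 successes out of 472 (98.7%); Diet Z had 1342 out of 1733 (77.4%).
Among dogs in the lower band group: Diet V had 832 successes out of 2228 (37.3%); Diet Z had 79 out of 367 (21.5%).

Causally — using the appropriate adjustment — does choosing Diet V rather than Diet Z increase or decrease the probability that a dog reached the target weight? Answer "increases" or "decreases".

Week-4 weight band is recorded after the diet and is itself shifted by it — it sits on the causal path from diet to outcome. Conditioning on a mediator would strip out part of the effect we want; the pooled comparison gives the total causal effect.
Pooled: Diet V 48.1% vs Diet Z 67.7%; Diet Z is higher overall.

decreases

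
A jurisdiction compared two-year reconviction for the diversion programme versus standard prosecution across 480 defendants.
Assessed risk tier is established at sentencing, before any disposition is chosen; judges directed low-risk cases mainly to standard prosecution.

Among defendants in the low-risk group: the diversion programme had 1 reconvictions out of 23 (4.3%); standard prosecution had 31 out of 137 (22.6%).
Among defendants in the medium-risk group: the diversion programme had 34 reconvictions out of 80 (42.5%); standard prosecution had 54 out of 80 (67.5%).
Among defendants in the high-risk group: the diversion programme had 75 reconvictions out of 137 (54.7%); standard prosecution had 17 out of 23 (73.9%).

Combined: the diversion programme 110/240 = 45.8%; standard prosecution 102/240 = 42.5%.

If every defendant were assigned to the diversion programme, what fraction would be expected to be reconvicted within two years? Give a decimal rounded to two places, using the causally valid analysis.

Here assessed risk tier is a common cause — it drives both which disposition a case falls under and the outcome. The crude comparison mixes populations; the stratum-specific rates are the causally relevant ones.
Standardising the diversion programme to the population assessed risk tier mix: 0.333·1/23 + 0.333·34/80 + 0.333·75/137 = 0.339.

0.34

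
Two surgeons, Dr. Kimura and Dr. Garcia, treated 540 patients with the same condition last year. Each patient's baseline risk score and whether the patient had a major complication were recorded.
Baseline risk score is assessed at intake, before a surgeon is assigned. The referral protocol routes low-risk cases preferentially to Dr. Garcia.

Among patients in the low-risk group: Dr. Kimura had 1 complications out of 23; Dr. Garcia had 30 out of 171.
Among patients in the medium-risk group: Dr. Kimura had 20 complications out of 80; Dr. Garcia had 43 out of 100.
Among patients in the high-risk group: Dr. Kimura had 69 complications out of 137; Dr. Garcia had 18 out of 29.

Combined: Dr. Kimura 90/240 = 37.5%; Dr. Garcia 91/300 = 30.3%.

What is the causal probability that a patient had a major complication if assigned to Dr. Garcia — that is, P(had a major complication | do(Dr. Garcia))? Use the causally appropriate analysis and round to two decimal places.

The stratified and pooled comparisons disagree (Dr. Kimura wins within each baseline risk score; Dr. Garcia wins overall), so the answer turns on the causal role of baseline risk score.
Since baseline risk score is a pre-existing factor (not a product of the surgeon) and it affects the outcome on its own, it is a confounder. The stratified rates, not the pooled rate, identify the causal effect.
Standardising Dr. Garcia to the population baseline risk score mix: 0.359·30/171 + 0.333·43/100 + 0.307·18/29 = 0.397.

0.40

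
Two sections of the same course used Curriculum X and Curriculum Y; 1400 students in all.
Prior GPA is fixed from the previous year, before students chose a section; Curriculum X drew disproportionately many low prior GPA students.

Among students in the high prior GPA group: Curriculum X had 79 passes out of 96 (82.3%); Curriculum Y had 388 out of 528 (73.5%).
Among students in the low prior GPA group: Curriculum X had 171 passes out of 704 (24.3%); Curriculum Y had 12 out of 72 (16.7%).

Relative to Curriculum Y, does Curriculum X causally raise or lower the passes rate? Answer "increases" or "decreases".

The imbalance in prior GPA band arose from how students were allocated, not from anything the teaching method did; and prior GPA band independently affects the outcome. The pooled gap is confounded — condition on prior GPA band.
Within each level — high prior GPA: 82.3% vs 73.5%; low prior GPA: 24.3% vs 16.7% — Curriculum X is higher every time.

increases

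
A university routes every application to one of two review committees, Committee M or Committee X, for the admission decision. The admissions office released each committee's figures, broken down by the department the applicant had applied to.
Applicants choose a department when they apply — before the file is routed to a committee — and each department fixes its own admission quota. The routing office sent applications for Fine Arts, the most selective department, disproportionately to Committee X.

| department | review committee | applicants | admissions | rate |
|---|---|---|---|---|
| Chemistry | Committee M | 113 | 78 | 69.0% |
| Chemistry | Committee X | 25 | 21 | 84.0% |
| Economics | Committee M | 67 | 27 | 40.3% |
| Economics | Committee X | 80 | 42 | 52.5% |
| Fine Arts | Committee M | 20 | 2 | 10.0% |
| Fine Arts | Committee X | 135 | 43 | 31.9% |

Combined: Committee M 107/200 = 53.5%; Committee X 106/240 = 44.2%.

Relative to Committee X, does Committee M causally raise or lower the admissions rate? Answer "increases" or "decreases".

Within every department level Committee X has the higher rate, yet pooled Committee M does — Simpson's reversal.
Department satisfies the back-door criterion: it is not a descendant of the review committee, and it blocks the spurious path from review committee to outcome. Adjusting for it (i.e., using the within-department rates) gives the causal effect.
Within each level — Chemistry: 69.0% vs 84.0%; Economics: 40.3% vs 52.5%; Fine Arts: 10.0% vs 31.9% — Committee X is higher every time.

decreases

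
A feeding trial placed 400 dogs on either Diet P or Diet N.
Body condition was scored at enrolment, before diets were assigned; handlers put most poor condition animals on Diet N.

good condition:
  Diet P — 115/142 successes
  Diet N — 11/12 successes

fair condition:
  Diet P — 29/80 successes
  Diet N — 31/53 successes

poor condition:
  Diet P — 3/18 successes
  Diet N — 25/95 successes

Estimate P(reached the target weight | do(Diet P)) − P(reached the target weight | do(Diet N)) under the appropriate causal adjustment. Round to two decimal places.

-0.14

Starting body condition differs across diets for reasons unrelated to any effect of the diet itself, and it separately predicts the outcome — a classic confounder. We must compare within starting body condition levels.
Adjusting over the population distribution of starting body condition: 0.385·(0.810−0.917) + 0.333·(0.362−0.585) + 0.282·(0.167−0.263) = -0.142.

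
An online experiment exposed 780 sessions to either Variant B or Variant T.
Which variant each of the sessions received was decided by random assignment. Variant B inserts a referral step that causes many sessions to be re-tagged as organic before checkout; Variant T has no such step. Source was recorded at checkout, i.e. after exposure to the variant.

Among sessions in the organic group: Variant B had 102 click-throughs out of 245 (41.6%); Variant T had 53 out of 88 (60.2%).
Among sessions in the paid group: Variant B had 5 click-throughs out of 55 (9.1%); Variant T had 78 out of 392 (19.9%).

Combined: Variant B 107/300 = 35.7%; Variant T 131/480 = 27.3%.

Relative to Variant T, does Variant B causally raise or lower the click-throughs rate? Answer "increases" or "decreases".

increases

The stratified and pooled comparisons disagree (Variant T wins within each traffic source; Variant B wins overall), so the answer turns on the causal role of traffic source.
Stratifying would compare variants among sessions the variants themselves sorted into traffic source groups — a form of selection on an intermediate. The unconditioned pooled rates give the total causal effect.
Pooled: Variant B 35.7% vs Variant T 27.3%; Variant B is higher overall.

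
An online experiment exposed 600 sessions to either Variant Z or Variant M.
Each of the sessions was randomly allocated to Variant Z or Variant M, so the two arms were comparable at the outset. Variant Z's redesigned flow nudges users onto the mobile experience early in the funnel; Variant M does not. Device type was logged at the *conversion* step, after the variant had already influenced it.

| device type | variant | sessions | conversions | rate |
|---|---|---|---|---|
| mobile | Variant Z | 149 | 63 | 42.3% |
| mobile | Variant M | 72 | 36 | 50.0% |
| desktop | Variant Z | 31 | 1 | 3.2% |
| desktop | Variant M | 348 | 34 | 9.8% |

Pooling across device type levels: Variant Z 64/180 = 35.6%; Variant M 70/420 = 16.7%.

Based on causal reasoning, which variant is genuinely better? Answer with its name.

Variant Z

The device type-specific comparison favours Variant M throughout, but the pooled figures favour Variant Z. The question is whether to condition on device type.
Stratifying would compare variants among sessions the variants themselves sorted into device type groups — a form of selection on an intermediate. The unconditioned pooled rates give the total causal effect.
Pooled: Variant Z 35.6% vs Variant M 16.7%; Variant Z is higher overall.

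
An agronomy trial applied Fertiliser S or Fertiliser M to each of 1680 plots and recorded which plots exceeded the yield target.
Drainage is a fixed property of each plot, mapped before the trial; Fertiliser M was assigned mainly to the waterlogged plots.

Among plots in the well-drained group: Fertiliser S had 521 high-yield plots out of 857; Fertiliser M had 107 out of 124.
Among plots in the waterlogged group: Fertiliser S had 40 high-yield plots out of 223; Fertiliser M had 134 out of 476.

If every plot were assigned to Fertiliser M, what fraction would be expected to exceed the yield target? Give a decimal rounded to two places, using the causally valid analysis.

0.62

Field drainage differs across fertilisers for reasons unrelated to any effect of the fertiliser itself, and it separately predicts the outcome — a classic confounder. We must compare within field drainage levels.
Standardising Fertiliser M to the population field drainage mix: 0.584·107/124 + 0.416·134/476 = 0.621.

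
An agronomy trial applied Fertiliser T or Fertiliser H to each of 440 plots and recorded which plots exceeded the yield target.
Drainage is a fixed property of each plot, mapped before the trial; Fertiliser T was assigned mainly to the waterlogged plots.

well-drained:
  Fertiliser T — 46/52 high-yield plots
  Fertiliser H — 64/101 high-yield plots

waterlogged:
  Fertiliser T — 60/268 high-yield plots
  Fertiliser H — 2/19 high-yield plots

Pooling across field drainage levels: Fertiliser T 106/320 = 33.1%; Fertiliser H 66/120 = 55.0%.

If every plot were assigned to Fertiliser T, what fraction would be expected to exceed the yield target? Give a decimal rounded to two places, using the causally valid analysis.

0.45

The imbalance in field drainage arose from how plots were allocated, not from anything the fertiliser did; and field drainage independently affects the outcome. The pooled gap is confounded — condition on field drainage.
Standardising Fertiliser T to the population field drainage mix: 0.348·46/52 + 0.652·60/268 = 0.454.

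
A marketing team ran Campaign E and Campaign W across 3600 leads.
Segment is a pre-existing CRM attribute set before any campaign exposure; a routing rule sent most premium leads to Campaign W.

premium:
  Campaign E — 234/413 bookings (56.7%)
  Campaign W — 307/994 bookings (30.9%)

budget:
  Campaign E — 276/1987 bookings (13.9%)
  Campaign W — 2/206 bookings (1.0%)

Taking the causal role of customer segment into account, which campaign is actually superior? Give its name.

Nothing the campaign does changes customer segment; the imbalance is an allocation artefact. With customer segment also predicting the outcome, the pooled figure is confounded, and the within-stratum comparison is the causal one.
Within each level — premium: 56.7% vs 30.9%; budget: 13.9% vs 1.0% — Campaign E is higher every time.

Campaign E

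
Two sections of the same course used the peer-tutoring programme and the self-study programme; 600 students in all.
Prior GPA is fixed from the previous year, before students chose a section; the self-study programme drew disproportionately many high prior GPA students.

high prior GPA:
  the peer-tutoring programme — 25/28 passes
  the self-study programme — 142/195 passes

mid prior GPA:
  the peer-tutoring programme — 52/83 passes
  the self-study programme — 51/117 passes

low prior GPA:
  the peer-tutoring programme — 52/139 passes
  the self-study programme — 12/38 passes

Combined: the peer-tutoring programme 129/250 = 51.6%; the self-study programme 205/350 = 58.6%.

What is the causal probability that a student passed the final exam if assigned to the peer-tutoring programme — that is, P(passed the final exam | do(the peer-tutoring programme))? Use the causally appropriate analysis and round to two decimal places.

Within every prior GPA band level the peer-tutoring programme has the higher rate, yet pooled the self-study programme does — Simpson's reversal.
Since prior GPA band is a pre-existing factor (not a product of the teaching method) and it affects the outcome on its own, it is a confounder. The stratified rates, not the pooled rate, identify the causal effect.
Standardising the peer-tutoring programme to the population prior GPA band mix: 0.372·25/28 + 0.333·52/83 + 0.295·52/139 = 0.651.

0.65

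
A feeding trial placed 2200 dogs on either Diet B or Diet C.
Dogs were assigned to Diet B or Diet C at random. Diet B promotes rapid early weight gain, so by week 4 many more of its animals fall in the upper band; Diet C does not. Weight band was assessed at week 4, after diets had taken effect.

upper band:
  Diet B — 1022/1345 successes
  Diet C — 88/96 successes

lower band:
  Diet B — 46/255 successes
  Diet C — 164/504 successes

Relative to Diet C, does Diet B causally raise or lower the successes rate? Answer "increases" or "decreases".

Week-4 weight band lies on the pathway diet → week-4 weight band → outcome, so adjusting for it blocks the indirect effect. For the total causal effect of diet, use the unadjusted pooled rates.
Pooled: Diet B 66.8% vs Diet C 42.0%; Diet B is higher overall.

increases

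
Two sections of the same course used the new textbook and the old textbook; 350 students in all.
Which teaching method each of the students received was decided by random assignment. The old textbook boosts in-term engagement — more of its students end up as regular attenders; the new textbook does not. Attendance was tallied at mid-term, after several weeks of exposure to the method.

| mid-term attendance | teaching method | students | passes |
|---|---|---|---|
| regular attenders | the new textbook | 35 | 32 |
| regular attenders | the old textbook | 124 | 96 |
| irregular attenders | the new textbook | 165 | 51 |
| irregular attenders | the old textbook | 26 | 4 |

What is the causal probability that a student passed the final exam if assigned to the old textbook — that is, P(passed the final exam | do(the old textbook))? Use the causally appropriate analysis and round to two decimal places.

0.67

The stratified and pooled comparisons disagree (the new textbook wins within each mid-term attendance; the old textbook wins overall), so the answer turns on the causal role of mid-term attendance.
The distribution of mid-term attendance is itself part of what the teaching method does — it is an intermediate outcome. Holding it fixed would remove that part of the effect; the total effect is the pooled difference.
So P(outcome | do(the old textbook)) is just the pooled rate for the old textbook: 100/150 = 0.667.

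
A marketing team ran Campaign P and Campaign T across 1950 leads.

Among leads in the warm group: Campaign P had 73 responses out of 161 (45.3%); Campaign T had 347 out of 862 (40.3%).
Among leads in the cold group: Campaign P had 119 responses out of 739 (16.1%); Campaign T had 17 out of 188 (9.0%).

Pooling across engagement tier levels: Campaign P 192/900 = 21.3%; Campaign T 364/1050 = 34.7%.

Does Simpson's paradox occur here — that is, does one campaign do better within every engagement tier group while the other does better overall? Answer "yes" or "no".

yes

Within each engagement tier level (warm 45.3% vs 40.3%; cold 16.1% vs 9.0%), Campaign P has the higher rate every time. Pooled: 21.3% vs 34.7% — Campaign T has the higher rate overall. The two comparisons disagree.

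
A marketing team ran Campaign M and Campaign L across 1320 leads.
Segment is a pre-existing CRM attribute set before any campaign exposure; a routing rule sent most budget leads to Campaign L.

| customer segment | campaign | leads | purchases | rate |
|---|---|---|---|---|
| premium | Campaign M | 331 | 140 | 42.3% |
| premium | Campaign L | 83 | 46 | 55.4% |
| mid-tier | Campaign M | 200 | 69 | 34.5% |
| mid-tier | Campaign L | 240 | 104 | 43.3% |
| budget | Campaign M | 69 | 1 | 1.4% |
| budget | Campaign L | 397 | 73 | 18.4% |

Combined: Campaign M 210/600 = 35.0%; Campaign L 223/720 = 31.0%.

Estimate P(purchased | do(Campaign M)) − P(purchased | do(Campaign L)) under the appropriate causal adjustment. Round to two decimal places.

Customer segment is set before the campaign has any effect — it is not caused by the campaign — and it independently drives the outcome. That makes it a confounder, so the causal comparison is within customer segment levels.
Adjusting over the population distribution of customer segment: 0.314·(0.423−0.554) + 0.333·(0.345−0.433) + 0.353·(0.014−0.184) = -0.130.

-0.13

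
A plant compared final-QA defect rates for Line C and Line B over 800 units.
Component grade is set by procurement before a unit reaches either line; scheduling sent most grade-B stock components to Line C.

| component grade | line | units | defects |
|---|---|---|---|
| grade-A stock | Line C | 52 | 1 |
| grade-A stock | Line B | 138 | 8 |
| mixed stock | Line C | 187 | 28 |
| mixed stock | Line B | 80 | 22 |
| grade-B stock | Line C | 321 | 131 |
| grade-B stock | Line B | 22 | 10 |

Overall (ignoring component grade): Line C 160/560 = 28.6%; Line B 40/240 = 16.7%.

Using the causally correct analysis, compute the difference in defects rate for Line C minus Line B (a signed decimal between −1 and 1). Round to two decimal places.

Line C is lower inside every component grade stratum but Line B is lower in aggregate. Whether to stratify depends on how component grade relates to the line.
Since component grade is a pre-existing factor (not a product of the line) and it affects the outcome on its own, it is a confounder. The stratified rates, not the pooled rate, identify the causal effect.
Adjusting over the population distribution of component grade: 0.237·(0.019−0.058) + 0.334·(0.150−0.275) + 0.429·(0.408−0.455) = -0.071.

-0.07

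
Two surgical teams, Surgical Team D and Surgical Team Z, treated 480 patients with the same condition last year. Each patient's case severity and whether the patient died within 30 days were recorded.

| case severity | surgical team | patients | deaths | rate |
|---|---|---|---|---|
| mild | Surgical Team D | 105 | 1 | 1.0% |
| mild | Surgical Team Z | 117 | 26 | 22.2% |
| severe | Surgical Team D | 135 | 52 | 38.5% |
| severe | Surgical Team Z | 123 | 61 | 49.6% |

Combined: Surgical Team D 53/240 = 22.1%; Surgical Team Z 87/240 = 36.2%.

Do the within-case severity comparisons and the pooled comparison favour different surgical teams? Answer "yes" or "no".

no

Within each case severity level (mild 1.0% vs 22.2%; severe 38.5% vs 49.6%), Surgical Team D has the lower rate every time. Pooled: 22.1% vs 36.2% — Surgical Team D has the lower rate overall. They agree.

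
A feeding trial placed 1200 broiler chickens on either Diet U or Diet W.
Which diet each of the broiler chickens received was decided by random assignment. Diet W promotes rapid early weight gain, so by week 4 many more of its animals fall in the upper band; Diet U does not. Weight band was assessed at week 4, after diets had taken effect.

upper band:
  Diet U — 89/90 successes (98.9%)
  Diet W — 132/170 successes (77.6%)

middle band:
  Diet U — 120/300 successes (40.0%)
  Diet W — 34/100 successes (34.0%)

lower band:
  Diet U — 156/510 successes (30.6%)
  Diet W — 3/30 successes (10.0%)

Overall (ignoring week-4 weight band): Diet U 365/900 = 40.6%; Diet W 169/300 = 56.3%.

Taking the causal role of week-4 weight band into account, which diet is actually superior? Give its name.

The stratified and pooled comparisons disagree (Diet U wins within each week-4 weight band; Diet W wins overall), so the answer turns on the causal role of week-4 weight band.
Week-4 weight band is recorded after the diet and is itself shifted by it — it sits on the causal path from diet to outcome. Conditioning on a mediator would strip out part of the effect we want; the pooled comparison gives the total causal effect.
Pooled: Diet U 40.6% vs Diet W 56.3%; Diet W is higher overall.

Diet W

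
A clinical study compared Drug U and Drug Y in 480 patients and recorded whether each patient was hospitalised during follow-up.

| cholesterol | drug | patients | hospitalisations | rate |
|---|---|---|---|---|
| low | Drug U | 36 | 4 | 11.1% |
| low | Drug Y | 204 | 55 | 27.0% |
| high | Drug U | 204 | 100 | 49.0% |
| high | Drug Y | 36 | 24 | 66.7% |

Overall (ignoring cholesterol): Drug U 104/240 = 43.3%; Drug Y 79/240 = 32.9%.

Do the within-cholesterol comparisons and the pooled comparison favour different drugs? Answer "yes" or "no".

yes

Within each cholesterol level (low 11.1% vs 27.0%; high 49.0% vs 66.7%), Drug U has the lower rate every time. Pooled: 43.3% vs 32.9% — Drug Y has the lower rate overall. The two comparisons disagree.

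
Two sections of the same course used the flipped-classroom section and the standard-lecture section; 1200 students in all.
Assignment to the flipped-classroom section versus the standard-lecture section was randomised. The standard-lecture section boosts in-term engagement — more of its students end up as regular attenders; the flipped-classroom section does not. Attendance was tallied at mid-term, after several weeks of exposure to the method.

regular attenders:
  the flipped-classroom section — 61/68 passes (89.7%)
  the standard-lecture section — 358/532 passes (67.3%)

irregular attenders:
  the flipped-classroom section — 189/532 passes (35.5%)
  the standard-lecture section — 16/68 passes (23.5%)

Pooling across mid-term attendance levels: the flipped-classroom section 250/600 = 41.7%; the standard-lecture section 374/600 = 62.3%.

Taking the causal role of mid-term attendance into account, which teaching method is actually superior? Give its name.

The stratified and pooled comparisons disagree (the flipped-classroom section wins within each mid-term attendance; the standard-lecture section wins overall), so the answer turns on the causal role of mid-term attendance.
Mid-term attendance lies on the pathway teaching method → mid-term attendance → outcome, so adjusting for it blocks the indirect effect. For the total causal effect of teaching method, use the unadjusted pooled rates.
Pooled: the flipped-classroom section 41.7% vs the standard-lecture section 62.3%; the standard-lecture section is higher overall.

the standard-lecture section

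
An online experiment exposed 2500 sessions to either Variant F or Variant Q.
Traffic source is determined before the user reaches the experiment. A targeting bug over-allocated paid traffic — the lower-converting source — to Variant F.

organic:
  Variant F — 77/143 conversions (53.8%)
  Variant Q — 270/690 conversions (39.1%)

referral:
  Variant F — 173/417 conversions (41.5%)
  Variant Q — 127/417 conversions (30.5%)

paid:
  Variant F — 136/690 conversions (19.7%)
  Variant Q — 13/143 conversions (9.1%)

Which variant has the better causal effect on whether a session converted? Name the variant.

Variant F

Variant F is higher inside every traffic source stratum but Variant Q is higher in aggregate. Whether to stratify depends on how traffic source relates to the variant.
Here traffic source is a common cause — it drives both which variant a case falls under and the outcome. The crude comparison mixes populations; the stratum-specific rates are the causally relevant ones.
Within each level — organic: 53.8% vs 39.1%; referral: 41.5% vs 30.5%; paid: 19.7% vs 9.1% — Variant F is higher every time.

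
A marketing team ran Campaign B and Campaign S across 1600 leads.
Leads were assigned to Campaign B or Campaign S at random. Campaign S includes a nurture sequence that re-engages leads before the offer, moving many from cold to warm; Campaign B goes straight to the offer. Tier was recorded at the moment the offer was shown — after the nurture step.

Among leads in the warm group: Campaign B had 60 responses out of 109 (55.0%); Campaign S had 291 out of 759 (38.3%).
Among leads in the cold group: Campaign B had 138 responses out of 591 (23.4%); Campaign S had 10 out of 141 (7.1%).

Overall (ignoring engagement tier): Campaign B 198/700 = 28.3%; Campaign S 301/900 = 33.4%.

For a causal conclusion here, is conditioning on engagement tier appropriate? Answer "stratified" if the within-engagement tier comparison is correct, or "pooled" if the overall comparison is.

pooled

The stratified and pooled comparisons disagree (Campaign B wins within each engagement tier; Campaign S wins overall), so the answer turns on the causal role of engagement tier.
The distribution of engagement tier is itself part of what the campaign does — it is an intermediate outcome. Holding it fixed would remove that part of the effect; the total effect is the pooled difference.
Pooled: Campaign B 28.3% vs Campaign S 33.4%; Campaign S is higher overall.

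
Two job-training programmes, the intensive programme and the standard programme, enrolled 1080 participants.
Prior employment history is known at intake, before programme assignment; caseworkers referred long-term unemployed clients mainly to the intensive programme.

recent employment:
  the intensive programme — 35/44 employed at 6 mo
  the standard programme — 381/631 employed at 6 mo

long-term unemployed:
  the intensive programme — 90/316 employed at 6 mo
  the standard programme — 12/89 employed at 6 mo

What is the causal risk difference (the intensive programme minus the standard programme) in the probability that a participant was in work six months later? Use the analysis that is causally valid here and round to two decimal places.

+0.18

Since prior employment history is a pre-existing factor (not a product of the programme) and it affects the outcome on its own, it is a confounder. The stratified rates, not the pooled rate, identify the causal effect.
Adjusting over the population distribution of prior employment history: 0.625·(0.795−0.604) + 0.375·(0.285−0.135) = +0.176.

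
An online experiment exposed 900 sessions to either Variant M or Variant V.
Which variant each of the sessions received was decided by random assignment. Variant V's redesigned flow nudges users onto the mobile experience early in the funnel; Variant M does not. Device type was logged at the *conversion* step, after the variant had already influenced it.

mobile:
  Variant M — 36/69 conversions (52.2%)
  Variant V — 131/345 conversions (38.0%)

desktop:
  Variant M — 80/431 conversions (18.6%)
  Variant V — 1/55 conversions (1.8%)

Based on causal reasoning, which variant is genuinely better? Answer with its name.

Variant V

Device type is recorded after the variant and is itself shifted by it — it sits on the causal path from variant to outcome. Conditioning on a mediator would strip out part of the effect we want; the pooled comparison gives the total causal effect.
Pooled: Variant M 23.2% vs Variant V 33.0%; Variant V is higher overall.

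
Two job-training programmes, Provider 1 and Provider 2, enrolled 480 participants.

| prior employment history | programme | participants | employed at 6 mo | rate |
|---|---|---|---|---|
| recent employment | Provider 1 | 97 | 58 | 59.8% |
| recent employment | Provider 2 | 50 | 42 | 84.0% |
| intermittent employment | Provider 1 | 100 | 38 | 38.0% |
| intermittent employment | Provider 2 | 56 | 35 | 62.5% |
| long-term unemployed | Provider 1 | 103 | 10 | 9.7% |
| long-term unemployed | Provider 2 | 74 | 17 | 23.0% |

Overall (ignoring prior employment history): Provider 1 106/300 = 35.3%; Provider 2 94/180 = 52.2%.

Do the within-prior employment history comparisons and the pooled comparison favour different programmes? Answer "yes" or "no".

Within each prior employment history level (recent employment 59.8% vs 84.0%; intermittent employment 38.0% vs 62.5%; long-term unemployed 9.7% vs 23.0%), Provider 2 has the higher rate every time. Pooled: 35.3% vs 52.2% — Provider 2 has the higher rate overall. They agree.

no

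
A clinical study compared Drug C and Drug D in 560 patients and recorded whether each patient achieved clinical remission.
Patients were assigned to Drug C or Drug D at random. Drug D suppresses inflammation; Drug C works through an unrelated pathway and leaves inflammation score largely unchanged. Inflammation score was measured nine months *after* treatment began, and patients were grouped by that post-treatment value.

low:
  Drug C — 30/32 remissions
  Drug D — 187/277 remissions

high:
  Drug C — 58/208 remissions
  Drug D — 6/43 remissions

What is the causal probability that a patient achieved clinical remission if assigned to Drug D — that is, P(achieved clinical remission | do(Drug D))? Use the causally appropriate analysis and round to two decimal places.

0.60

The stratified and pooled comparisons disagree (Drug C wins within each inflammation score; Drug D wins overall), so the answer turns on the causal role of inflammation score.
Because the drug influences inflammation score, inflammation score is a post-treatment mediator, not a confounder. Stratifying on it would bias the estimate; the causal effect is the crude pooled difference.
So P(outcome | do(Drug D)) is just the pooled rate for Drug D: 193/320 = 0.603.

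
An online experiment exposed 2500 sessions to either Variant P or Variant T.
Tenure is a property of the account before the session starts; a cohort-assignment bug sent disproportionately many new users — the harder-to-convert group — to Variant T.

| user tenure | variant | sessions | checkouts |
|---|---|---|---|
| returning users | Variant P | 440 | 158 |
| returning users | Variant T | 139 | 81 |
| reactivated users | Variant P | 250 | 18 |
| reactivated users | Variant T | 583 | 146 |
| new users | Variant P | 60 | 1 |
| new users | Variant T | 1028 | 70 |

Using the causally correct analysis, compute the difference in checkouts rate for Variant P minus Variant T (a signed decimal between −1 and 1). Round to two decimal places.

-0.13

Since user tenure is a pre-existing factor (not a product of the variant) and it affects the outcome on its own, it is a confounder. The stratified rates, not the pooled rate, identify the causal effect.
Adjusting over the population distribution of user tenure: 0.232·(0.359−0.583) + 0.333·(0.072−0.250) + 0.435·(0.017−0.068) = -0.134.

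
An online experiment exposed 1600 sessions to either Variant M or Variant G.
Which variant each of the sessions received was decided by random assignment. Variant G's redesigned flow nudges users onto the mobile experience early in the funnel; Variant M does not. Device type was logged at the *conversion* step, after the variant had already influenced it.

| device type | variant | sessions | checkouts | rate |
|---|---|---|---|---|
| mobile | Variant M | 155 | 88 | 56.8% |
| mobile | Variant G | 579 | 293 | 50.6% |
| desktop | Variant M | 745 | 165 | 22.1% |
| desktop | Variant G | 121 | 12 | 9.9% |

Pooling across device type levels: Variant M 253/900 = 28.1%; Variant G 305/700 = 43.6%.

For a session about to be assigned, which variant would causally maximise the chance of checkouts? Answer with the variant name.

Device type is downstream of the variant. One should not condition on a consequence of treatment, so the overall rates are the right comparison.
Pooled: Variant M 28.1% vs Variant G 43.6%; Variant G is higher overall.

Variant G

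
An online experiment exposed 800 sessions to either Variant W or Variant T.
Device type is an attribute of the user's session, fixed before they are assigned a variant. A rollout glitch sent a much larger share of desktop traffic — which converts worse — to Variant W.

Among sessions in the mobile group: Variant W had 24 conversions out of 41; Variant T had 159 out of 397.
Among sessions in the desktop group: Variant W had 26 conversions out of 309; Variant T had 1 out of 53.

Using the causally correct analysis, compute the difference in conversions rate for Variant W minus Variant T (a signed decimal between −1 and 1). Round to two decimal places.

+0.13

Here device type is a common cause — it drives both which variant a case falls under and the outcome. The crude comparison mixes populations; the stratum-specific rates are the causally relevant ones.
Adjusting over the population distribution of device type: 0.547·(0.585−0.401) + 0.453·(0.084−0.019) = +0.131.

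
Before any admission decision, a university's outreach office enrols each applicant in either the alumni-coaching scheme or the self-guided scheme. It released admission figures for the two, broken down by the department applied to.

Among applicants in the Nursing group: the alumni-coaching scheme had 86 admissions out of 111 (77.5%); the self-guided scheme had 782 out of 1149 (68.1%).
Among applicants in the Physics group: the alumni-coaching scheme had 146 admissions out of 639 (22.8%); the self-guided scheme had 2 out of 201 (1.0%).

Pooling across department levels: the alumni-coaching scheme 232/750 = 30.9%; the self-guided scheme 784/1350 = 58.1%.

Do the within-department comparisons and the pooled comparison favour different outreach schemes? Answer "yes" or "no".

Within each department level (Nursing 77.5% vs 68.1%; Physics 22.8% vs 1.0%), the alumni-coaching scheme has the higher rate every time. Pooled: 30.9% vs 58.1% — the self-guided scheme has the higher rate overall. The two comparisons disagree.

yes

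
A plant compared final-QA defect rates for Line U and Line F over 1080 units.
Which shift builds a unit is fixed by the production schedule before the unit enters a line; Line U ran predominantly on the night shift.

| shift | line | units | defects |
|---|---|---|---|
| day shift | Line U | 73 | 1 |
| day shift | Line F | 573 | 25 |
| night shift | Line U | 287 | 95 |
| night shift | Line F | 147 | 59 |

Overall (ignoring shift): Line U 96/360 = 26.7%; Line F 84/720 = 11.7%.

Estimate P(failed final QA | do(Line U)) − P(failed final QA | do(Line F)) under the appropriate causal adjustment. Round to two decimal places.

-0.05

Here shift is a common cause — it drives both which line a case falls under and the outcome. The crude comparison mixes populations; the stratum-specific rates are the causally relevant ones.
Adjusting over the population distribution of shift: 0.598·(0.014−0.044) + 0.402·(0.331−0.401) = -0.046.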